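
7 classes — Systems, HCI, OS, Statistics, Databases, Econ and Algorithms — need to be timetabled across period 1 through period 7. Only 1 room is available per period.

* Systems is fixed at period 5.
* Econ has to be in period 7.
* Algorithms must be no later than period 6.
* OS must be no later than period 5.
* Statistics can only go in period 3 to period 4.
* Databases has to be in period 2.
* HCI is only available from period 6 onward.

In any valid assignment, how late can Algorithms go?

period 4

Algorithms's own window allows nothing later than period 6.
Algorithms at period 4 is achievable: Algorithms in period 4, Statistics in period 3, Econ in period 7, OS in period 1, Systems in period 5, HCI in period 6, Databases in period 2.
Nothing later works — the capacity limit rule out every period after period 4.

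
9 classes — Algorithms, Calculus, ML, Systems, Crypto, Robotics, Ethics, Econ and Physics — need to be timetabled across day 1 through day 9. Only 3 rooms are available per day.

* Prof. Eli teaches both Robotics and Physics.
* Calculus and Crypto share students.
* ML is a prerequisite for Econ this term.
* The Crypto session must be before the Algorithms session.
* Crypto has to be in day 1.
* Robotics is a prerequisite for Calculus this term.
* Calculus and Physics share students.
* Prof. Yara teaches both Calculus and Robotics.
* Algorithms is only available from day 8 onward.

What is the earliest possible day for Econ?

day 2

Precedence pushes Econ to at least day 2.
Econ at day 2 is achievable: Robotics in day 1; ML in day 1; Algorithms in day 8; Calculus in day 2; Physics in day 3; Crypto in day 1; Ethics in day 3; Econ in day 2; Systems in day 2.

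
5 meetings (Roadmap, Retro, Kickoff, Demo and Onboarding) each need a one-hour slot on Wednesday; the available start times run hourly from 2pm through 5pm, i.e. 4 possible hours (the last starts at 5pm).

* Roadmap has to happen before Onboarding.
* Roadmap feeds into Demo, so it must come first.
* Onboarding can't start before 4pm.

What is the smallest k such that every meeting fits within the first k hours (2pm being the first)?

The precedence chain requires at least 2 distinct hours.
Onboarding can't be placed before 4pm — that is hour 3 counting from 2pm — so the schedule must run through at least 3 hours.
3 works (last occupied hour: 4pm): for example Kickoff in 2pm; Demo in 3pm; Roadmap in 2pm; Retro in 2pm; Onboarding in 4pm.

3 hours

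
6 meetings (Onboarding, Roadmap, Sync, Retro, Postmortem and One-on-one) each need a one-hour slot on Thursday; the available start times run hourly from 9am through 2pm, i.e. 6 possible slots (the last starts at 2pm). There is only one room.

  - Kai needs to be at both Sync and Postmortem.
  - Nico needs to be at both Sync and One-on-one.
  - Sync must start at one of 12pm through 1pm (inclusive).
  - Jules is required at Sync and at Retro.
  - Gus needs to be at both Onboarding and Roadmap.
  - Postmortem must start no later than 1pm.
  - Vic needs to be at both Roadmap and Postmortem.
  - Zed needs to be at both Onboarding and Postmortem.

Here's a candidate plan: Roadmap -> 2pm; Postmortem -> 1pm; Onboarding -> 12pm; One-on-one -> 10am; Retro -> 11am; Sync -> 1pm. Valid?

Zed needs to be at both Onboarding and Postmortem — holds.
There is only one room — violated.
Sync must start at one of 12pm through 1pm (inclusive) — holds.
Postmortem must start no later than 1pm — holds.
Nico needs to be at both Sync and One-on-one — holds.
Kai needs to be at both Sync and Postmortem — violated.
Jules is required at Sync and at Retro — holds.
Gus needs to be at both Onboarding and Roadmap — holds.
Vic needs to be at both Roadmap and Postmortem — holds.

No. Kai needs to be at both Sync and Postmortem is not satisfied.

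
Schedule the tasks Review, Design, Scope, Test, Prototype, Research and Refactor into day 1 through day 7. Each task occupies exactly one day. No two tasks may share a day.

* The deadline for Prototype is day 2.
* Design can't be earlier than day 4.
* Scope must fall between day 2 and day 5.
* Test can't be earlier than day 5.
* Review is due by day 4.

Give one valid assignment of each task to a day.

Review -> day 2; Test -> day 5; Prototype -> day 1; Scope -> day 3; Research -> day 6; Refactor -> day 7; Design -> day 4

Checking: Review=day 2 in [day 1,day 4]; Prototype=day 1 in [day 1,day 2]; Design=day 4 in [day 4,day 7]; Test=day 5 in [day 5,day 7]; Scope=day 3 in [day 2,day 5]; max 1 per day (cap 1).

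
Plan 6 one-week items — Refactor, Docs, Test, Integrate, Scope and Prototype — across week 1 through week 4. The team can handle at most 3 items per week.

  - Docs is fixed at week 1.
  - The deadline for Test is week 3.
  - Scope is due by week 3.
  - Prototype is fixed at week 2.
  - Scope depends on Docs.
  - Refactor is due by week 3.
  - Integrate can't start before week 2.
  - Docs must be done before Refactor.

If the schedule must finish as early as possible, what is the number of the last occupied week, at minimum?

3

The precedence chain requires at least 2 distinct weeks.
With at most 3 per week and 6 tasks, at least 2 weeks are needed.
Could 2 weeks be enough, i.e. nothing placed later than week 2? No: Refactor's window within 2 weeks is {week 1, week 2}; Docs's window within 2 weeks is {week 1}; Integrate's window within 2 weeks is {week 2}; Scope's window within 2 weeks is {week 1, week 2}; Prototype's window within 2 weeks is {week 2}; Scope must come after Docs (at week 1 or later) → {week 2}; Refactor must come after Docs (at week 1 or later) → {week 2}; that puts Refactor, Integrate, Scope and Prototype all in week 2 — more than 3 per week.
So 2 weeks is not enough.
3 works (last occupied week: week 3): for example Scope in week 3; Prototype in week 2; Test in week 1; Refactor in week 2; Docs in week 1; Integrate in week 2.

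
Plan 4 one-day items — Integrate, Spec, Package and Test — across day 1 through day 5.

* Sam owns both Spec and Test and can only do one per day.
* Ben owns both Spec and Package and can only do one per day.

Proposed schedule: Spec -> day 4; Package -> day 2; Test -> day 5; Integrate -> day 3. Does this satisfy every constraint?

Yes

Ben owns both Spec and Package and can only do one per day — holds.
Sam owns both Spec and Test and can only do one per day — holds.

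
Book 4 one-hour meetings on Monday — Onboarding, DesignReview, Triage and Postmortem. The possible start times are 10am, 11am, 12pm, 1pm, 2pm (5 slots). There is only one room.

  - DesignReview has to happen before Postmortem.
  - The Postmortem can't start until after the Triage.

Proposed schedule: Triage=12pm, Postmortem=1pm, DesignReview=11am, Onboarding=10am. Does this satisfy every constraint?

Yes, all constraints hold

There is only one room — holds.
The Postmortem can't start until after the Triage — holds.
DesignReview has to happen before Postmortem — holds.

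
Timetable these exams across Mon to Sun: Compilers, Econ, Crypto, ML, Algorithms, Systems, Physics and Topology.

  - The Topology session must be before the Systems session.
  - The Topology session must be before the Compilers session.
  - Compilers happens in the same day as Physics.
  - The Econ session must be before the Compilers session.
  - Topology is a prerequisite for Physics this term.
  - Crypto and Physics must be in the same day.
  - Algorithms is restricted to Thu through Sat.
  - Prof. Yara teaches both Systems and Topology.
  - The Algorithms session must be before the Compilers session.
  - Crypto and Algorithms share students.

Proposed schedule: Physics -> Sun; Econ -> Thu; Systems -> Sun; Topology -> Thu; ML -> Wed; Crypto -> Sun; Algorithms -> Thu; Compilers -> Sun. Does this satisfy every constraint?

Compilers happens in the same day as Physics — holds.
Prof. Yara teaches both Systems and Topology — holds.
The Topology session must be before the Compilers session — holds.
The Topology session must be before the Systems session — holds.
The Algorithms session must be before the Compilers session — holds.
The Econ session must be before the Compilers session — holds.
Crypto and Physics must be in the same day — holds.
Crypto and Algorithms share students — holds.
Topology is a prerequisite for Physics this term — holds.
Algorithms is restricted to Thu through Sat — holds.

Yes, all constraints hold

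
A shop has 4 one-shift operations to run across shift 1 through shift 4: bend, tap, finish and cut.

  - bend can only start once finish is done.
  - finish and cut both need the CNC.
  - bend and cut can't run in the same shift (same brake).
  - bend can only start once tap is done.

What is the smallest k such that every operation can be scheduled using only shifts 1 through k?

The precedence chain requires at least 2 distinct shifts.
Could 2 shifts be enough, i.e. nothing placed later than shift 2? No: bend must come after finish (at shift 1 or later) → {shift 2}; finish must come before bend (at shift 2 or earlier) → {shift 1}; cut can't share with finish (shift 1) → {shift 2}; cut can't share with bend (shift 2) → nothing is left.
So 2 shifts is not enough.
3 works (last occupied shift: shift 3): for example finish in shift 1; cut in shift 3; bend in shift 2; tap in shift 1.

3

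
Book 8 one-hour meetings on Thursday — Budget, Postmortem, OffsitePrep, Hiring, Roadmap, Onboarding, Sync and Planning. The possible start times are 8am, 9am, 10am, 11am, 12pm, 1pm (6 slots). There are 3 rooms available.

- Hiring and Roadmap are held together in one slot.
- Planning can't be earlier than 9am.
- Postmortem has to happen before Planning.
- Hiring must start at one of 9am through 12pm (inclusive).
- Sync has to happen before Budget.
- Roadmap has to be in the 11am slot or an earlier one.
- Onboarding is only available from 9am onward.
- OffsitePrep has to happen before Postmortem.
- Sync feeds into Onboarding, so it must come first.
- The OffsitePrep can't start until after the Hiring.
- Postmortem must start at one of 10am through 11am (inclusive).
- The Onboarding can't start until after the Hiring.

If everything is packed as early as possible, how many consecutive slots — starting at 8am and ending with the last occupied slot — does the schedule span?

The precedence chain requires at least 4 distinct slots.
With at most 3 per slot and 8 meetings, at least 3 slots are needed.
Propagating the time windows through the other constraints, Planning can't land before 12pm — that is slot 5 counting from 8am — so the schedule must run through at least 5 slots.
5 works (last occupied slot: 12pm): for example Sync -> 8am, Roadmap -> 9am, Hiring -> 9am, Planning -> 12pm, Postmortem -> 11am, Onboarding -> 10am, OffsitePrep -> 10am, Budget -> 9am.

5 slots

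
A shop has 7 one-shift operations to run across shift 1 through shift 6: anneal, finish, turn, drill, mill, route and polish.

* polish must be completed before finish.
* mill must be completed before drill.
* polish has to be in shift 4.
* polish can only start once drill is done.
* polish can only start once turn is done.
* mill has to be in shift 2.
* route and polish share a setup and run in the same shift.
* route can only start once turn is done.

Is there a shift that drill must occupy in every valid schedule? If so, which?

mill is fixed at shift 2 and must come before drill, so drill is at least shift 3.
polish is fixed at shift 4 and must come after drill, so drill is at most shift 3.
So drill must be shift 3.

shift 3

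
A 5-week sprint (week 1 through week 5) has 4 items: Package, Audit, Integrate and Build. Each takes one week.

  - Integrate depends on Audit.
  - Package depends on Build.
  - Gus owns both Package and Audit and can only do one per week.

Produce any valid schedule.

Build -> week 1, Audit -> week 1, Package -> week 2, Integrate -> week 2

Checking: Build(week 1) before Package(week 2); Audit(week 1) before Integrate(week 2); Package(week 2) != Audit(week 1).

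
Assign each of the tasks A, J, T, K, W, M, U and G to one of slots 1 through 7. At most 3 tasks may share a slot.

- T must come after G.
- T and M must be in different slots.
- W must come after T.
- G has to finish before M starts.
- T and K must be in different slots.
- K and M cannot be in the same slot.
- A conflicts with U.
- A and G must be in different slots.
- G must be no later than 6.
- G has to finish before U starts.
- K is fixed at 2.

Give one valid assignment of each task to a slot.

G=1; M=4; U=2; J=1; K=2; W=4; A=3; T=3

Checking: G(1) before T(3); T(3) before W(4); G(1) before M(4); G(1) before U(2); A(3) != U(2); T(3) != M(4); K(2) != M(4); T(3) != K(2); A(3) != G(1); K=2 in [2,2]; G=1 in [1,6]; max 2 per slot (cap 3).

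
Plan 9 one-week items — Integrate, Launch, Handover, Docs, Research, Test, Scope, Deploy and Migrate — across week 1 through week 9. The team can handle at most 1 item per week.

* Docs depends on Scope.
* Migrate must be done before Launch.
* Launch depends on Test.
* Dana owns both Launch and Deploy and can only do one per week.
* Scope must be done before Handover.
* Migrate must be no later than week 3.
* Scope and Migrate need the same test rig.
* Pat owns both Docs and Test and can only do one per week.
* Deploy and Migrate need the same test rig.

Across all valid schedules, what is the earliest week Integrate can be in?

week 1

Integrate at week 1 is achievable: Test in week 3; Research in week 8; Scope in week 5; Launch in week 4; Integrate in week 1; Handover in week 6; Deploy in week 9; Migrate in week 2; Docs in week 7.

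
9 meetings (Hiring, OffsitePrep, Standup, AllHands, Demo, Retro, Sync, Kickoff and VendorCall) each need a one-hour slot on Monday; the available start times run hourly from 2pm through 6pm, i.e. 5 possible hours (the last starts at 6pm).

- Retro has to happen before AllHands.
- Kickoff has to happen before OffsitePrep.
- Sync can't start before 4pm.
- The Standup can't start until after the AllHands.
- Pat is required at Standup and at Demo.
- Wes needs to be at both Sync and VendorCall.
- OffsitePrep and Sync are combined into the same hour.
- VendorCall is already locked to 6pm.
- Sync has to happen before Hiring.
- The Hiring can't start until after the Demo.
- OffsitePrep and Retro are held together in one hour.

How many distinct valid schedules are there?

Splitting on Hiring: it can be 5pm (6), 6pm (8). Listing each branch's schedules as (OffsitePrep, Standup, AllHands, Demo, Retro, Sync, Kickoff, VendorCall):
Hiring=5pm: (4pm,6pm,5pm,2pm,4pm,4pm,2pm,6pm) (4pm,6pm,5pm,2pm,4pm,4pm,3pm,6pm) (4pm,6pm,5pm,3pm,4pm,4pm,2pm,6pm) (4pm,6pm,5pm,3pm,4pm,4pm,3pm,6pm) (4pm,6pm,5pm,4pm,4pm,4pm,2pm,6pm) (4pm,6pm,5pm,4pm,4pm,4pm,3pm,6pm) — 6.
Hiring=6pm: (4pm,6pm,5pm,2pm,4pm,4pm,2pm,6pm) (4pm,6pm,5pm,2pm,4pm,4pm,3pm,6pm) (4pm,6pm,5pm,3pm,4pm,4pm,2pm,6pm) (4pm,6pm,5pm,3pm,4pm,4pm,3pm,6pm) (4pm,6pm,5pm,4pm,4pm,4pm,2pm,6pm) (4pm,6pm,5pm,4pm,4pm,4pm,3pm,6pm) (4pm,6pm,5pm,5pm,4pm,4pm,2pm,6pm) (4pm,6pm,5pm,5pm,4pm,4pm,3pm,6pm) — 8.
Summing: 6 + 8 = 14.

14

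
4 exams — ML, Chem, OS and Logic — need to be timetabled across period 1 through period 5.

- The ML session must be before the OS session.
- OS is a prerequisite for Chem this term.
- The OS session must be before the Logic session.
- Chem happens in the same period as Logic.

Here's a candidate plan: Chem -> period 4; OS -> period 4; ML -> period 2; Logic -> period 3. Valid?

The ML session must be before the OS session — holds.
Chem happens in the same period as Logic — violated.
OS is a prerequisite for Chem this term — violated.
The OS session must be before the Logic session — violated.

Invalid. The OS session must be before the Logic session.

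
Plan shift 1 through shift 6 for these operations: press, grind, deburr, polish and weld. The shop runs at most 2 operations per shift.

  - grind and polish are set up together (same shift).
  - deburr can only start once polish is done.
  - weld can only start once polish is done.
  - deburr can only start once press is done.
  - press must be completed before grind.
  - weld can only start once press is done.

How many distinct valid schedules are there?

50

Splitting on press: it can be shift 1 (30), shift 2 (14), shift 3 (5), shift 4 (1). Listing each branch's schedules as (grind, deburr, polish, weld) by shift number:
press=shift 1: (2,3,2,3) (2,3,2,4) (2,3,2,5) (2,3,2,6) (2,4,2,3) (2,4,2,4) (2,4,2,5) (2,4,2,6) (2,5,2,3) (2,5,2,4) (2,5,2,5) (2,5,2,6) (2,6,2,3) (2,6,2,4) (2,6,2,5) (2,6,2,6) (3,4,3,4) (3,4,3,5) (3,4,3,6) (3,5,3,4) (3,5,3,5) (3,5,3,6) (3,6,3,4) (3,6,3,5) (3,6,3,6) (4,5,4,5) (4,5,4,6) (4,6,4,5) (4,6,4,6) (5,6,5,6) — 30.
press=shift 2: (3,4,3,4) (3,4,3,5) (3,4,3,6) (3,5,3,4) (3,5,3,5) (3,5,3,6) (3,6,3,4) (3,6,3,5) (3,6,3,6) (4,5,4,5) (4,5,4,6) (4,6,4,5) (4,6,4,6) (5,6,5,6) — 14.
press=shift 3: (4,5,4,5) (4,5,4,6) (4,6,4,5) (4,6,4,6) (5,6,5,6) — 5.
press=shift 4: (5,6,5,6) — 1.
Summing: 30 + 14 + 5 + 1 = 50.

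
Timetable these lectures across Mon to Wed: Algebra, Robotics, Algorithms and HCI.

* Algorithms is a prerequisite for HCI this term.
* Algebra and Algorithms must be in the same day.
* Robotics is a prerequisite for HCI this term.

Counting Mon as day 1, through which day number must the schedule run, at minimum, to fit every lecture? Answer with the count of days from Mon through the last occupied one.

The precedence chain requires at least 2 distinct days.
2 works (last occupied day: Tue): for example Algorithms -> Mon, Robotics -> Mon, HCI -> Tue, Algebra -> Mon.

2 days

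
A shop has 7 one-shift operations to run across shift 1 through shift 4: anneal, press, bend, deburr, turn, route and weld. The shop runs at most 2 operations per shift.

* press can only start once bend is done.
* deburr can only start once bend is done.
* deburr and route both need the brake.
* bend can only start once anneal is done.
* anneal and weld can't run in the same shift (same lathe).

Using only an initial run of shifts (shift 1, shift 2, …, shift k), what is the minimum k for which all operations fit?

The precedence chain requires at least 3 distinct shifts.
With at most 2 per shift and 7 operations, at least 4 shifts are needed.
4 works (last occupied shift: shift 4): for example bend -> shift 2; route -> shift 2; press -> shift 3; weld -> shift 4; turn -> shift 1; deburr -> shift 3; anneal -> shift 1.

4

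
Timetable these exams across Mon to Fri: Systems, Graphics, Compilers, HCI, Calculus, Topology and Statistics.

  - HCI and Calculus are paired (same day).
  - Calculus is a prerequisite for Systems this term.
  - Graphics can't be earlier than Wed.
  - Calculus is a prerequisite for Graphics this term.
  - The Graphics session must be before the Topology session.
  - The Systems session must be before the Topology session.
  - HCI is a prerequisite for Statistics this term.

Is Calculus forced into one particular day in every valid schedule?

Calculus can be Mon (e.g. Statistics -> Tue, Calculus -> Mon, Graphics -> Wed, Compilers -> Mon, HCI -> Mon, Systems -> Tue, Topology -> Thu) or Tue (e.g. Statistics in Wed, Compilers in Mon, Graphics in Wed, Topology in Thu, Calculus in Tue, Systems in Wed, HCI in Tue).

No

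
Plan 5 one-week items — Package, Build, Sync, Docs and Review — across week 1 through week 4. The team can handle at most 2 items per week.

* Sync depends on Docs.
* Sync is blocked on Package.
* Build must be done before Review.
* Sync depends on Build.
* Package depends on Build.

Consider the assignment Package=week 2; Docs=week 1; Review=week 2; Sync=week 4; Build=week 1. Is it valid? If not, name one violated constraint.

The team can handle at most 2 items per week — holds.
Sync is blocked on Package — holds.
Package depends on Build — holds.
Sync depends on Build — holds.
Sync depends on Docs — holds.
Build must be done before Review — holds.

Yes, all constraints hold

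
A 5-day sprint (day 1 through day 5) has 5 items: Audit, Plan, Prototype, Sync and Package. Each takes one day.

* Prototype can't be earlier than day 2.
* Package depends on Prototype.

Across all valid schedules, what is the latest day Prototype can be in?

Prototype is available from day 2; downstream work caps Prototype at day 4.
Prototype at day 4 is achievable: Plan -> day 1; Prototype -> day 4; Package -> day 5; Audit -> day 1; Sync -> day 1.

day 4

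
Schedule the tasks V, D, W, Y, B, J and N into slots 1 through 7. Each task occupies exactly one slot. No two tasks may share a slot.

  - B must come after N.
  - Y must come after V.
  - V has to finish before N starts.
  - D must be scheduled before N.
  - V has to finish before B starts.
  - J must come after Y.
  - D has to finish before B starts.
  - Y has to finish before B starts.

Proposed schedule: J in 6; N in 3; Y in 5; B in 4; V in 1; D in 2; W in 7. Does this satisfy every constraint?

No — it violates: Y has to finish before B starts

V has to finish before N starts — holds.
D must be scheduled before N — holds.
B must come after N — holds.
Y must come after V — holds.
Y has to finish before B starts — violated.
D has to finish before B starts — holds.
V has to finish before B starts — holds.
No two tasks may share a slot — holds.
J must come after Y — holds.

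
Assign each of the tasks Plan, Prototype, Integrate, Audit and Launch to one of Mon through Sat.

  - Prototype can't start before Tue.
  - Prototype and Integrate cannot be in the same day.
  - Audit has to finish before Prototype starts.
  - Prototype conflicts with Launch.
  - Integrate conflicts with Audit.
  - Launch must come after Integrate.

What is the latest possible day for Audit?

Downstream work caps Audit at Fri.
Audit at Fri is achievable: Launch in Tue, Audit in Fri, Plan in Mon, Integrate in Mon, Prototype in Sat.

Fri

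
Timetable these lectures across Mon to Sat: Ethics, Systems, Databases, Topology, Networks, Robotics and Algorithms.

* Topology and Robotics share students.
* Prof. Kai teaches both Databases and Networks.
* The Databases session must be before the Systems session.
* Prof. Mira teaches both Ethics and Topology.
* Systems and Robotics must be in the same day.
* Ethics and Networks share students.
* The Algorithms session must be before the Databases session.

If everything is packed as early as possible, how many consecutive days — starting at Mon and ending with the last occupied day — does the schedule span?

The precedence chain requires at least 3 distinct days.
3 works (last occupied day: Wed): for example Databases=Tue; Topology=Tue; Robotics=Wed; Systems=Wed; Ethics=Mon; Networks=Wed; Algorithms=Mon.

3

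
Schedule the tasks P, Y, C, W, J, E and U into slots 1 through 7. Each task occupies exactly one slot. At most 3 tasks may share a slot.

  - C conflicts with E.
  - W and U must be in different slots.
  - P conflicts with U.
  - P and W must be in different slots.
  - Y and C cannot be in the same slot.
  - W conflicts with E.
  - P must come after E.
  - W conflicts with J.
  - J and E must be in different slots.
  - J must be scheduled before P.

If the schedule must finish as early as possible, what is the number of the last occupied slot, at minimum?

4

The precedence chain requires at least 2 distinct slots.
With at most 3 per slot and 7 tasks, at least 3 slots are needed.
Could 3 slots be enough, i.e. nothing placed later than 3? No: P must come after J (at 1 or later) → {2, 3}; J must come before P (at 3 or earlier) → {1, 2}; E must come before P (at 3 or earlier) → {1, 2}; P, W, J and E must all be in different slots (P/W can't share; P and J are ordered by precedence; P and E are ordered by precedence; W/J can't share; W/E can't share; J/E can't share), but they are limited to P in {2, 3}, W in {1, 2, 3}, J in {1, 2}, E in {1, 2} — together just 3 slots: 4 tasks can't fit in 3 distinct slots.
So 3 slots is not enough.
4 works (last occupied slot: 4): for example J -> 1; P -> 3; C -> 3; E -> 2; U -> 1; W -> 4; Y -> 1.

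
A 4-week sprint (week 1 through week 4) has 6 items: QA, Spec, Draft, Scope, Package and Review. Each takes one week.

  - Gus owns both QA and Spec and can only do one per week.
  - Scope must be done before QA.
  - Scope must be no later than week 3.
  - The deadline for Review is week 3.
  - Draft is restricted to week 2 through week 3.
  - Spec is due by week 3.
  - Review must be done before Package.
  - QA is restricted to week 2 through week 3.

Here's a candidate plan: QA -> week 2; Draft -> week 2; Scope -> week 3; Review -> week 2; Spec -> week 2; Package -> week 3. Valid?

No — it violates: Scope must be done before QA

Draft is restricted to week 2 through week 3 — holds.
Review must be done before Package — holds.
Gus owns both QA and Spec and can only do one per week — violated.
The deadline for Review is week 3 — holds.
Spec is due by week 3 — holds.
Scope must be no later than week 3 — holds.
QA is restricted to week 2 through week 3 — holds.
Scope must be done before QA — violated.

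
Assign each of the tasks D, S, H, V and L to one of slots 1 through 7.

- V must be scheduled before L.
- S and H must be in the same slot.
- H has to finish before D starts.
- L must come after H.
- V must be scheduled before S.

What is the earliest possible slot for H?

H must be in the same slot as S, which can't be before 2, so H is at least 2; downstream work caps H at 6.
H at 2 is achievable: H in 2; L in 3; S in 2; D in 3; V in 1.

2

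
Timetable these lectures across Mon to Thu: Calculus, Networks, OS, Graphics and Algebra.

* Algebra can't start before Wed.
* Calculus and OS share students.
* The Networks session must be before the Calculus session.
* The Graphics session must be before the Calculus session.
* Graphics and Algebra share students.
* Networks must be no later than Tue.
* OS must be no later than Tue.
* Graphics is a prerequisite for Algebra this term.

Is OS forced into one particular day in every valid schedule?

OS can be Mon (e.g. Calculus=Tue; Algebra=Wed; OS=Mon; Networks=Mon; Graphics=Mon) or Tue (e.g. Calculus -> Wed; OS -> Tue; Algebra -> Wed; Graphics -> Mon; Networks -> Mon).

No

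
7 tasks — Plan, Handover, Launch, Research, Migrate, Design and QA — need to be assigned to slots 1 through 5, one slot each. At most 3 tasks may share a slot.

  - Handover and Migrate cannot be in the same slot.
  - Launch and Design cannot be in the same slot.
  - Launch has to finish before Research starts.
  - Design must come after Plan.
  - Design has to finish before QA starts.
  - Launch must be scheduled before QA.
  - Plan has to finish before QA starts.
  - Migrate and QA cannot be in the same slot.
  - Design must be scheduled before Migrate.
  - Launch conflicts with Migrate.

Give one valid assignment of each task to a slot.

QA in 3, Design in 2, Plan in 1, Research in 2, Launch in 1, Handover in 1, Migrate in 4

Checking: Design(2) before Migrate(4); Plan(1) before Design(2); Design(2) before QA(3); Launch(1) before Research(2); Launch(1) before QA(3); Plan(1) before QA(3); Launch(1) != Migrate(4); Launch(1) != Design(2); Handover(1) != Migrate(4); Migrate(4) != QA(3); max 3 per slot (cap 3).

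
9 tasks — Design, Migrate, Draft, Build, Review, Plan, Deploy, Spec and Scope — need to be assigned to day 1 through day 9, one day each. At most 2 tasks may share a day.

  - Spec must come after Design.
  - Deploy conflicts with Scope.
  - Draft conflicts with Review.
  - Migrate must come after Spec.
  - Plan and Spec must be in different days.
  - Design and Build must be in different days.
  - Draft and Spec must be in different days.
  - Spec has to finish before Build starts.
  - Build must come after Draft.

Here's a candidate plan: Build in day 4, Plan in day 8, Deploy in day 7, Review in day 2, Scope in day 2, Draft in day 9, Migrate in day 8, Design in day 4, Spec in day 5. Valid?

Invalid. Build must come after Draft.

Deploy conflicts with Scope — holds.
Spec has to finish before Build starts — violated.
Plan and Spec must be in different days — holds.
Draft and Spec must be in different days — holds.
Design and Build must be in different days — violated.
Draft conflicts with Review — holds.
Migrate must come after Spec — holds.
Spec must come after Design — holds.
At most 2 tasks may share a day — holds.
Build must come after Draft — violated.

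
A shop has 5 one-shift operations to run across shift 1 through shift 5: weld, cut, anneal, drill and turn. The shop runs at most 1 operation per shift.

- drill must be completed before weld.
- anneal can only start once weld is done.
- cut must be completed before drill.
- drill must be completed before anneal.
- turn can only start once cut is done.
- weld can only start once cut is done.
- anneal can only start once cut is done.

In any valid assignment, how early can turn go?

shift 2

Precedence pushes turn to at least shift 2.
turn at shift 2 is achievable: weld -> shift 4; cut -> shift 1; drill -> shift 3; turn -> shift 2; anneal -> shift 5.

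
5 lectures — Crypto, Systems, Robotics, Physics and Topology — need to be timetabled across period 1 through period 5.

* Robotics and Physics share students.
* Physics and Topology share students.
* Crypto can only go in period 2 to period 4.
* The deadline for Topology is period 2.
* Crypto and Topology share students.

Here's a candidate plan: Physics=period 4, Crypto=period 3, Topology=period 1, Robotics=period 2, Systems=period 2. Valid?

Robotics and Physics share students — holds.
Crypto and Topology share students — holds.
Crypto can only go in period 2 to period 4 — holds.
Physics and Topology share students — holds.
The deadline for Topology is period 2 — holds.

Valid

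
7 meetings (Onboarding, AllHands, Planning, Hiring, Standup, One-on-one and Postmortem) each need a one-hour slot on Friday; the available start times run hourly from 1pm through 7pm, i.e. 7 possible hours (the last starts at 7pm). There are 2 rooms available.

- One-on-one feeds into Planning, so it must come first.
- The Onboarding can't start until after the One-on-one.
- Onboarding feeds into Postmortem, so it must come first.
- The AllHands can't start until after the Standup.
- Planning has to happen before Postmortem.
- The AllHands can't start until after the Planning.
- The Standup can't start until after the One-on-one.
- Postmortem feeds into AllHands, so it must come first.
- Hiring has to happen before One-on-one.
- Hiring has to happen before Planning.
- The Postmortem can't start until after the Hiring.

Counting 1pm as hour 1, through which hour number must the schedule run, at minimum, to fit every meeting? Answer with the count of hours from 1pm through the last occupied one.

The precedence chain requires at least 5 distinct hours.
With at most 2 per hour and 7 meetings, at least 4 hours are needed.
5 works (last occupied hour: 5pm): for example Postmortem -> 4pm, Standup -> 4pm, AllHands -> 5pm, One-on-one -> 2pm, Hiring -> 1pm, Onboarding -> 3pm, Planning -> 3pm.

5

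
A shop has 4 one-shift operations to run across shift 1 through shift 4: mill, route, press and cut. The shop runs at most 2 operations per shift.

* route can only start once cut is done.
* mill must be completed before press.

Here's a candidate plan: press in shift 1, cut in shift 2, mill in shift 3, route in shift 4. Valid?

No — it violates: mill must be completed before press

route can only start once cut is done — holds.
The shop runs at most 2 operations per shift — holds.
mill must be completed before press — violated.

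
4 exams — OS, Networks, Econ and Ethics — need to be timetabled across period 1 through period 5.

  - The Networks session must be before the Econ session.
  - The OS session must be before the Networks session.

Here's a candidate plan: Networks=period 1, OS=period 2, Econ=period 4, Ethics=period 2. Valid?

No. The OS session must be before the Networks session is not satisfied.

The Networks session must be before the Econ session — holds.
The OS session must be before the Networks session — violated.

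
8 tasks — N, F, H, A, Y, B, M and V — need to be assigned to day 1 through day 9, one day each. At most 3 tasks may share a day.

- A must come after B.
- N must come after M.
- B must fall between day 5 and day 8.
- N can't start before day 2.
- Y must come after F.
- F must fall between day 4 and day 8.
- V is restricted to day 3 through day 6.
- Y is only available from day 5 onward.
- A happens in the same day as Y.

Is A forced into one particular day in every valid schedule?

A can be day 6 (e.g. F -> day 4; M -> day 1; A -> day 6; H -> day 1; N -> day 2; V -> day 3; B -> day 5; Y -> day 6) or day 7 (e.g. B in day 5, H in day 1, F in day 4, A in day 7, V in day 3, N in day 2, M in day 1, Y in day 7).

No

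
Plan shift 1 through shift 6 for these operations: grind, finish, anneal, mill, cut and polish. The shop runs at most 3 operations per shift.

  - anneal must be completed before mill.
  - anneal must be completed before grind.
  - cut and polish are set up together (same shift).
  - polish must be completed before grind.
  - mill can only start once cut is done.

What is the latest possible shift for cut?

Downstream work caps cut at shift 5.
cut at shift 5 is achievable: mill -> shift 6; anneal -> shift 1; grind -> shift 6; cut -> shift 5; finish -> shift 1; polish -> shift 5.

shift 5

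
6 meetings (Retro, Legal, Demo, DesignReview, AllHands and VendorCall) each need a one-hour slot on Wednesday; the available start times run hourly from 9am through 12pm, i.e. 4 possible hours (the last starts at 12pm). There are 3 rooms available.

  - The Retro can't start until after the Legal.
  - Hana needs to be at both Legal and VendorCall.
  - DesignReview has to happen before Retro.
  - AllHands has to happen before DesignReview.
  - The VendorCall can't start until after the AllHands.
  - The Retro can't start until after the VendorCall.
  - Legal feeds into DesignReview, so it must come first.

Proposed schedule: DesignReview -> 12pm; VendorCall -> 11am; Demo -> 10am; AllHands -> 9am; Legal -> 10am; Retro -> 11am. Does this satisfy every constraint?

Invalid. DesignReview has to happen before Retro.

There are 3 rooms available — holds.
DesignReview has to happen before Retro — violated.
Hana needs to be at both Legal and VendorCall — holds.
The VendorCall can't start until after the AllHands — holds.
AllHands has to happen before DesignReview — holds.
Legal feeds into DesignReview, so it must come first — holds.
The Retro can't start until after the VendorCall — violated.
The Retro can't start until after the Legal — holds.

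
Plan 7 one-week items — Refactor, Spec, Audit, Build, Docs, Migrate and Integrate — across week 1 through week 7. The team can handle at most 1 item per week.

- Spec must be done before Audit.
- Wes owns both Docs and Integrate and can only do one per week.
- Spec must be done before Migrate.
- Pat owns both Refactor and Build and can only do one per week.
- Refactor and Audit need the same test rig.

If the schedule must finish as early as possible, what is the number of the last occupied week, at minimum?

week 7

The precedence chain requires at least 2 distinct weeks.
With at most 1 per week and 7 work items, at least 7 weeks are needed.
7 works (last occupied week: week 7): for example Integrate -> week 7, Migrate -> week 3, Refactor -> week 4, Spec -> week 1, Audit -> week 2, Docs -> week 6, Build -> week 5.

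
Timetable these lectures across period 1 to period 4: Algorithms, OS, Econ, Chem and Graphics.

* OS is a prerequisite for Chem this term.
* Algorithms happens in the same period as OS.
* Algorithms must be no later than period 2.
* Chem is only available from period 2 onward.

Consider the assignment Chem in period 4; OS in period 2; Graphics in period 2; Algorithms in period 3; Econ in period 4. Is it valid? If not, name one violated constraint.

Algorithms happens in the same period as OS — violated.
Algorithms must be no later than period 2 — violated.
OS is a prerequisite for Chem this term — holds.
Chem is only available from period 2 onward — holds.

Invalid. Algorithms must be no later than period 2.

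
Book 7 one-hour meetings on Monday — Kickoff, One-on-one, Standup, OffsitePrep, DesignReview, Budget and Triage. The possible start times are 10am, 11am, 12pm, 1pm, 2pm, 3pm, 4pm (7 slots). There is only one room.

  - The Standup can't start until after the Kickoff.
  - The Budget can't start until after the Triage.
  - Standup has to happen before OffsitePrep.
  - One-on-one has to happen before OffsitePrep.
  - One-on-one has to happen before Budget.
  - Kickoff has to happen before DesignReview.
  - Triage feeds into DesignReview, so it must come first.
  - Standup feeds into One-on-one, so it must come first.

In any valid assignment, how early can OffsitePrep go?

1pm

Precedence pushes OffsitePrep to at least 1pm.
OffsitePrep at 1pm is achievable: Budget -> 4pm; One-on-one -> 12pm; Standup -> 11am; OffsitePrep -> 1pm; Triage -> 2pm; Kickoff -> 10am; DesignReview -> 3pm.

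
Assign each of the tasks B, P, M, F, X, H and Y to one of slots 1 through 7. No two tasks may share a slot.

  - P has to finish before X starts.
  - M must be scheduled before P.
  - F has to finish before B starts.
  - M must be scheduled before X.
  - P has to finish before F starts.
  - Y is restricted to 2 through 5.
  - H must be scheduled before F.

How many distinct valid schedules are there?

40

Splitting on B: it can be 6 (12), 7 (28). Listing each branch's schedules as (P, M, F, X, H, Y):
B=6: (2,1,4,7,3,5) (2,1,5,7,3,4) (2,1,5,7,4,3) (3,1,4,7,2,5) (3,1,5,7,2,4) (3,1,5,7,4,2) (3,2,4,7,1,5) (3,2,5,7,1,4) (4,1,5,7,2,3) (4,1,5,7,3,2) (4,2,5,7,1,3) (4,3,5,7,1,2) — 12.
B=7: (2,1,4,6,3,5) (2,1,5,6,3,4) (2,1,5,6,4,3) (2,1,6,3,4,5) (2,1,6,3,5,4) (2,1,6,4,3,5) (2,1,6,4,5,3) (2,1,6,5,3,4) (2,1,6,5,4,3) (3,1,4,6,2,5) (3,1,5,6,2,4) (3,1,5,6,4,2) (3,1,6,4,2,5) (3,1,6,4,5,2) (3,1,6,5,2,4) (3,1,6,5,4,2) (3,2,4,6,1,5) (3,2,5,6,1,4) (3,2,6,4,1,5) (3,2,6,5,1,4) (4,1,5,6,2,3) (4,1,5,6,3,2) (4,1,6,5,2,3) (4,1,6,5,3,2) (4,2,5,6,1,3) (4,2,6,5,1,3) (4,3,5,6,1,2) (4,3,6,5,1,2) — 28.
Summing: 12 + 28 = 40.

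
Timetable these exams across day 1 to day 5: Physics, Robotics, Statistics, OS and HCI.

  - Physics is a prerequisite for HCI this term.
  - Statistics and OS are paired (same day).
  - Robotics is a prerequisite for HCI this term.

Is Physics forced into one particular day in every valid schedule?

No

Physics can be day 1 (e.g. HCI=day 2; Physics=day 1; OS=day 1; Statistics=day 1; Robotics=day 1) or day 2 (e.g. OS -> day 1; Physics -> day 2; Robotics -> day 1; Statistics -> day 1; HCI -> day 3).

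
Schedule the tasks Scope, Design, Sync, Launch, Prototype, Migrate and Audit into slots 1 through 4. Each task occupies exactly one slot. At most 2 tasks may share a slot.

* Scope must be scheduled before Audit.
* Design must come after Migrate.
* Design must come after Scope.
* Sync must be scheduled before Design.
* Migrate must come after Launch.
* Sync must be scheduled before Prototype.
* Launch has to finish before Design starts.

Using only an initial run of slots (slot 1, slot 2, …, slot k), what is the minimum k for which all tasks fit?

The precedence chain requires at least 3 distinct slots.
With at most 2 per slot and 7 tasks, at least 4 slots are needed.
4 works (last occupied slot: 4): for example Sync -> 2, Design -> 3, Audit -> 4, Migrate -> 2, Scope -> 1, Prototype -> 3, Launch -> 1.

4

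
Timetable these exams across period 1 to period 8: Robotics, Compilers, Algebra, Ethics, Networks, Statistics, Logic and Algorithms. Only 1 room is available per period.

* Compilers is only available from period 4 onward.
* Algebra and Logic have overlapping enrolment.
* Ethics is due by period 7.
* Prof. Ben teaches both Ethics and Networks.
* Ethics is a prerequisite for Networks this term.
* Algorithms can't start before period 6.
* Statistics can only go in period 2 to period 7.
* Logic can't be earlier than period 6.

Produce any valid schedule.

Compilers -> period 4; Logic -> period 6; Ethics -> period 1; Networks -> period 3; Algorithms -> period 7; Algebra -> period 8; Statistics -> period 2; Robotics -> period 5

Checking: Ethics(period 1) before Networks(period 3); Ethics(period 1) != Networks(period 3); Algebra(period 8) != Logic(period 6); Logic=period 6 in [period 6,period 8]; Compilers=period 4 in [period 4,period 8]; Algorithms=period 7 in [period 6,period 8]; Ethics=period 1 in [period 1,period 7]; Statistics=period 2 in [period 2,period 7]; max 1 per period (cap 1).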